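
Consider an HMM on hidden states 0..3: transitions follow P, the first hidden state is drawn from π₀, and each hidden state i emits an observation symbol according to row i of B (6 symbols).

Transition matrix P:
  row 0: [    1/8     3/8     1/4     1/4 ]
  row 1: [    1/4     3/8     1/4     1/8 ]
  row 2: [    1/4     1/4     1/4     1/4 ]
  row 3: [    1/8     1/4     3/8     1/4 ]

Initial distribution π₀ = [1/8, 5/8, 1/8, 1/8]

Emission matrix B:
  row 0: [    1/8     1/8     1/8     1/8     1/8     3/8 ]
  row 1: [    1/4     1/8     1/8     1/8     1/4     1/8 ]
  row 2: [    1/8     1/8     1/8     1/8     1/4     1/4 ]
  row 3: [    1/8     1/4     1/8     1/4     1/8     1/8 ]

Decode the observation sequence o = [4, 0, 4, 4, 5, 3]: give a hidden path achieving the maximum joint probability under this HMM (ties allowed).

path = [1, 1, 1, 1, 0, 3]

t=0: δ = [1.562e-02, 1.562e-01, 3.125e-02, 1.562e-02]  (obs o_0=4)
t=1: δ = [4.883e-03, 1.465e-02, 4.883e-03, 2.441e-03]  ψ = [1, 1, 1, 1]  (obs o_1=0)
t=2: δ = [4.578e-04, 1.373e-03, 9.155e-04, 2.289e-04]  ψ = [1, 1, 1, 1]  (obs o_2=4)
t=3: δ = [4.292e-05, 1.287e-04, 8.583e-05, 2.861e-05]  ψ = [1, 1, 1, 2]  (obs o_3=4)
t=4: δ = [1.207e-05, 6.035e-06, 8.047e-06, 2.682e-06]  ψ = [1, 1, 1, 2]  (obs o_4=5)
t=5: δ = [2.515e-07, 5.658e-07, 3.772e-07, 7.544e-07]  ψ = [2, 0, 0, 0]  (obs o_5=3)
backtrack: best end state = 3; path = [1, 1, 1, 1, 0, 3]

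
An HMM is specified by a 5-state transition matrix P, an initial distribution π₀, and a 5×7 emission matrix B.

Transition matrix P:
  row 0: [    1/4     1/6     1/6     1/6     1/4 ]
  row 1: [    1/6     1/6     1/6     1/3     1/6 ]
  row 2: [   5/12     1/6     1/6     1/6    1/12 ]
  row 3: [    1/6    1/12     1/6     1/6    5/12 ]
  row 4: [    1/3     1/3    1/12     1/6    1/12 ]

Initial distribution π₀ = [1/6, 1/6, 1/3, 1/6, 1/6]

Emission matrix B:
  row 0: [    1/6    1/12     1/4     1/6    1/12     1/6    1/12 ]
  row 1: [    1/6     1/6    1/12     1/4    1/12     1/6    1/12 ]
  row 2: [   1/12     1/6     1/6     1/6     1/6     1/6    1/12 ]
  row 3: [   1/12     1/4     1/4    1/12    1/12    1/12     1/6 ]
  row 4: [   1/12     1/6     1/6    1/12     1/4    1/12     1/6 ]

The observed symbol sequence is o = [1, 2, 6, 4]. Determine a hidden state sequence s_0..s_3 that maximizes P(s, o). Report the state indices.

path = [2, 0, 3, 4]

t=0: δ = [1.389e-02, 2.778e-02, 5.556e-02, 4.167e-02, 2.778e-02]  (obs o_0=1)
t=1: δ = [5.787e-03, 7.716e-04, 1.543e-03, 2.315e-03, 2.894e-03]  ψ = [2, 2, 2, 1, 3]  (obs o_1=2)
t=2: δ = [1.206e-04, 8.038e-05, 8.038e-05, 1.608e-04, 2.411e-04]  ψ = [0, 0, 0, 0, 0]  (obs o_2=6)
t=3: δ = [6.698e-06, 6.698e-06, 4.465e-06, 3.349e-06, 1.674e-05]  ψ = [4, 4, 3, 4, 3]  (obs o_3=4)
backtrack: best end state = 4; path = [2, 0, 3, 4]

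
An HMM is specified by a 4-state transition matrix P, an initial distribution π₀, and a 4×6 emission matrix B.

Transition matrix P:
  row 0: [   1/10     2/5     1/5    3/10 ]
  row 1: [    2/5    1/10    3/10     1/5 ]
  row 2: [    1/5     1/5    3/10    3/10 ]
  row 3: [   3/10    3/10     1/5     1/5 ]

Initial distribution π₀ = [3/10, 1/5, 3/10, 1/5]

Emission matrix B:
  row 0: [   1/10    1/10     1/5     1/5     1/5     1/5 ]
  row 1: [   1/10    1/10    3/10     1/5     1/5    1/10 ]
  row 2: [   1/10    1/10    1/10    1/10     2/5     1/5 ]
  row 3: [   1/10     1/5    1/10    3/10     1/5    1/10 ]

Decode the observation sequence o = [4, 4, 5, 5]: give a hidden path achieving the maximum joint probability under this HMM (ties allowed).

t=0: δ = [6.000e-02, 4.000e-02, 1.200e-01, 4.000e-02]  (obs o_0=4)
t=1: δ = [4.800e-03, 4.800e-03, 1.440e-02, 7.200e-03]  ψ = [2, 0, 2, 2]  (obs o_1=4)
t=2: δ = [5.760e-04, 2.880e-04, 8.640e-04, 4.320e-04]  ψ = [2, 2, 2, 2]  (obs o_2=5)
t=3: δ = [3.456e-05, 2.304e-05, 5.184e-05, 2.592e-05]  ψ = [2, 0, 2, 2]  (obs o_3=5)
backtrack: best end state = 2; path = [2, 2, 2, 2]

path = [2, 2, 2, 2]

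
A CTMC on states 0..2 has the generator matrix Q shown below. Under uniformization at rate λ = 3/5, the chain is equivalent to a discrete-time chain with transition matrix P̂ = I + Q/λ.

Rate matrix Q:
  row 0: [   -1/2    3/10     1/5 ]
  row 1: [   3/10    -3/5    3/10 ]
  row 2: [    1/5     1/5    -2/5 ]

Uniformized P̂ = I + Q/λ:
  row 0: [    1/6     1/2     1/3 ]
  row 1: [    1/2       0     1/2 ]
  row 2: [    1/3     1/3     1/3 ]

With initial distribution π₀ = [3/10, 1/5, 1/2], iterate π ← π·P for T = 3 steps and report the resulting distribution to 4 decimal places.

π = [0.3245, 0.2954, 0.3801]

t=0: π = [0.3000, 0.2000, 0.5000]
t=1: π = [0.3167, 0.3167, 0.3667]
t=2: π = [0.3333, 0.2806, 0.3861]
t=3: π = [0.3245, 0.2954, 0.3801]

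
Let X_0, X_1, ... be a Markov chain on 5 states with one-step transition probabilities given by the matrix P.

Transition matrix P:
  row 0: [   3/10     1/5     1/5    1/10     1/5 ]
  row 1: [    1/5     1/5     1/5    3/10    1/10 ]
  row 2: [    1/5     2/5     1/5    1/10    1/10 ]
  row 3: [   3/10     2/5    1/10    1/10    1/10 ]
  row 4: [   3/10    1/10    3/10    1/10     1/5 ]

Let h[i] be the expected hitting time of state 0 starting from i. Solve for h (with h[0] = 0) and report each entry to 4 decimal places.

h = [0.0000, 4.3276, 4.4010, 3.9609, 3.9364]

First-step conditioning: h[0] = 0; for i ≠ 0, h[i] = 1 + Σ_k P[i][k]·h[k].
  h[1] = 1 + 1/5·h[1] + 1/5·h[2] + 3/10·h[3] + 1/10·h[4]
  h[2] = 1 + 2/5·h[1] + 1/5·h[2] + 1/10·h[3] + 1/10·h[4]
  h[3] = 1 + 2/5·h[1] + 1/10·h[2] + 1/10·h[3] + 1/10·h[4]
  h[4] = 1 + 1/10·h[1] + 3/10·h[2] + 1/10·h[3] + 1/5·h[4]
Solving the 4×4 linear system over states ≠ 0 gives exactly h = [0, 1770/409, 1800/409, 1620/409, 1610/409] (h[0] = 0 is the target).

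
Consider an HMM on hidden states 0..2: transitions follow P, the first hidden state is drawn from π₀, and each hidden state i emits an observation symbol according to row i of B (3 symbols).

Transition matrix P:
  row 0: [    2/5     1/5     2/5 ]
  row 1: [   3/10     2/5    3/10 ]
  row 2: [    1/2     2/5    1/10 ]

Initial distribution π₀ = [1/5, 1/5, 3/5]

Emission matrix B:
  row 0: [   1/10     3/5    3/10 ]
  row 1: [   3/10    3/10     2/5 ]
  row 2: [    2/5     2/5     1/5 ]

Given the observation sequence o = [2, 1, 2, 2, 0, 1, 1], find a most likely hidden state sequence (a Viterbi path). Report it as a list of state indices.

path = [2, 0, 0, 0, 2, 0, 0]

t=0: δ = [6.000e-02, 8.000e-02, 1.200e-01]  (obs o_0=2)
t=1: δ = [3.600e-02, 1.440e-02, 9.600e-03]  ψ = [2, 2, 0]  (obs o_1=1)
t=2: δ = [4.320e-03, 2.880e-03, 2.880e-03]  ψ = [0, 0, 0]  (obs o_2=2)
t=3: δ = [5.184e-04, 4.608e-04, 3.456e-04]  ψ = [0, 1, 0]  (obs o_3=2)
t=4: δ = [2.074e-05, 5.530e-05, 8.294e-05]  ψ = [0, 1, 0]  (obs o_4=0)
t=5: δ = [2.488e-05, 9.953e-06, 6.636e-06]  ψ = [2, 2, 1]  (obs o_5=1)
t=6: δ = [5.972e-06, 1.493e-06, 3.981e-06]  ψ = [0, 0, 0]  (obs o_6=1)
backtrack: best end state = 0; path = [2, 0, 0, 0, 2, 0, 0]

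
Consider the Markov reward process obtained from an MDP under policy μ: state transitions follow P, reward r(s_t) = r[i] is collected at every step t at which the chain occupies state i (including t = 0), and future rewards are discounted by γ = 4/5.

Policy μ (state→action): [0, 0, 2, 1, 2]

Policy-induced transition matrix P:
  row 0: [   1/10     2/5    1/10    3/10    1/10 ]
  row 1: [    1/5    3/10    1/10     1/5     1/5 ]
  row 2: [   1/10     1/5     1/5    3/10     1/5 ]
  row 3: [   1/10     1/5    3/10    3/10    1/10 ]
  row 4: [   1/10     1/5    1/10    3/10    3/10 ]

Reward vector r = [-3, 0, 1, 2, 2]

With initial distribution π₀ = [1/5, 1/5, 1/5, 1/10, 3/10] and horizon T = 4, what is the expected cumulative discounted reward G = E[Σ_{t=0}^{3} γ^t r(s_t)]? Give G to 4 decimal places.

t=0: π = [0.2000, 0.2000, 0.2000, 0.1000, 0.3000], E[r] = 0.4000, γ^t·E[r] = 0.400000, running G = 0.400000
t=1: π = [0.1200, 0.2600, 0.1400, 0.2800, 0.2000], E[r] = 0.7400, γ^t·E[r] = 0.592000, running G = 0.992000
t=2: π = [0.1260, 0.2500, 0.1700, 0.2740, 0.1800], E[r] = 0.7000, γ^t·E[r] = 0.448000, running G = 1.440000
t=3: π = [0.1250, 0.2502, 0.1718, 0.2750, 0.1780], E[r] = 0.7028, γ^t·E[r] = 0.359834, running G = 1.799834

G = 1.7998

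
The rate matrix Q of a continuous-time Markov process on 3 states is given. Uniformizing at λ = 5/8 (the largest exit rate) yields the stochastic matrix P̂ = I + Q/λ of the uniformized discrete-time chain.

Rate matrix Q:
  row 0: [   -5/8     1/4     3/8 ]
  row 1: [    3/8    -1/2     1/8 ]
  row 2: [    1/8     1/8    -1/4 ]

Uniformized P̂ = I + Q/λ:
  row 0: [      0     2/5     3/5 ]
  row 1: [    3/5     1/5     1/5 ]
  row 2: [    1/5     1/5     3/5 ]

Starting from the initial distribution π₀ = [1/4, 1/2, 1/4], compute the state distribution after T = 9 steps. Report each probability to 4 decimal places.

t=0: π = [0.2500, 0.5000, 0.2500]
t=1: π = [0.3500, 0.2500, 0.4000]
t=2: π = [0.2300, 0.2700, 0.5000]
t=3: π = [0.2620, 0.2460, 0.4920]
t=4: π = [0.2460, 0.2524, 0.5016]
t=5: π = [0.2518, 0.2492, 0.4990]
t=6: π = [0.2493, 0.2504, 0.5003]
t=7: π = [0.2503, 0.2499, 0.4999]
t=8: π = [0.2499, 0.2501, 0.5001]
t=9: π = [0.2500, 0.2500, 0.5000]

π = [0.2500, 0.2500, 0.5000]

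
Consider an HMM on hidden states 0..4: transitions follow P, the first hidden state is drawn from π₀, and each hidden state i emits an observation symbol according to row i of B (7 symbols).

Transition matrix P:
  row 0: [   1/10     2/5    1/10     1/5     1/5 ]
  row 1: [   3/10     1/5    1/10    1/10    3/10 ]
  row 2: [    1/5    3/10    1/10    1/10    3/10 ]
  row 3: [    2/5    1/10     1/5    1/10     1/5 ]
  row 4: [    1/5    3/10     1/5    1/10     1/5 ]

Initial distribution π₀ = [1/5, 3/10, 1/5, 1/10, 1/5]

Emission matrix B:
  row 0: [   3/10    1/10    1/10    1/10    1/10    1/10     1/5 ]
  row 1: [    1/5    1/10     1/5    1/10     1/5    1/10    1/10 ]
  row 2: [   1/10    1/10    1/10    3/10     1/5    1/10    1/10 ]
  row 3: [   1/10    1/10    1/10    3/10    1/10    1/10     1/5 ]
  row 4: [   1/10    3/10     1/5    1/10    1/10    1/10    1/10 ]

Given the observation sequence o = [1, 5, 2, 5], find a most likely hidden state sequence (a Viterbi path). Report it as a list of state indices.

t=0: δ = [2.000e-02, 3.000e-02, 2.000e-02, 1.000e-02, 6.000e-02]  (obs o_0=1)
t=1: δ = [1.200e-03, 1.800e-03, 1.200e-03, 6.000e-04, 1.200e-03]  ψ = [4, 4, 4, 4, 4]  (obs o_1=5)
t=2: δ = [5.400e-05, 9.600e-05, 2.400e-05, 2.400e-05, 1.080e-04]  ψ = [1, 0, 4, 0, 1]  (obs o_2=2)
t=3: δ = [2.880e-06, 3.240e-06, 2.160e-06, 1.080e-06, 2.880e-06]  ψ = [1, 4, 4, 0, 1]  (obs o_3=5)
backtrack: best end state = 1; path = [4, 1, 4, 1]

path = [4, 1, 4, 1]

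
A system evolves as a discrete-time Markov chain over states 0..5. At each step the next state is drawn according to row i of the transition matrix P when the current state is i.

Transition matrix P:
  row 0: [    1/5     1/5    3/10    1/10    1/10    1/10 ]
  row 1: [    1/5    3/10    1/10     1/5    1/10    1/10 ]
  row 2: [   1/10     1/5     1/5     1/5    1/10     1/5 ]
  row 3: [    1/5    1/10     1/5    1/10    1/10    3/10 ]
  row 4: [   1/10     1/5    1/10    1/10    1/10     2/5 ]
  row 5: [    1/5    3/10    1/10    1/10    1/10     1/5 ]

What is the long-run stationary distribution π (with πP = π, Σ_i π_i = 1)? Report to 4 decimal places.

Balance equations π_j = Σ_i π_i·P[i][j]:
  π_0 = 1/5·π_0 + 1/5·π_1 + 1/10·π_2 + 1/5·π_3 + 1/10·π_4 + 1/5·π_5
  π_1 = 1/5·π_0 + 3/10·π_1 + 1/5·π_2 + 1/10·π_3 + 1/5·π_4 + 3/10·π_5
  π_2 = 3/10·π_0 + 1/10·π_1 + 1/5·π_2 + 1/5·π_3 + 1/10·π_4 + 1/10·π_5
  π_3 = 1/10·π_0 + 1/5·π_1 + 1/5·π_2 + 1/10·π_3 + 1/10·π_4 + 1/10·π_5
  π_4 = 1/10·π_0 + 1/10·π_1 + 1/10·π_2 + 1/10·π_3 + 1/10·π_4 + 1/10·π_5
  normalize: π_0 + π_1 + π_2 + π_3 + π_4 + π_5 = 1
Solving the linear system gives exactly π = [8061/46465, 21213/92930, 15347/92930, 12949/92930, 1/10, 9003/46465].

π = [0.1735, 0.2283, 0.1651, 0.1393, 0.1000, 0.1938]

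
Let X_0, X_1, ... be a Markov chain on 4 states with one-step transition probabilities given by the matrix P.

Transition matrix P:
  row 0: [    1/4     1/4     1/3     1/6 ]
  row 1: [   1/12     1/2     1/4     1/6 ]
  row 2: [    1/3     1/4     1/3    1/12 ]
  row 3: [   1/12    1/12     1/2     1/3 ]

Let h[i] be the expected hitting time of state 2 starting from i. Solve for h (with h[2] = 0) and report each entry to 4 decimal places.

h = [2.9189, 3.2432, 0.0000, 2.2703]

First-step conditioning: h[2] = 0; for i ≠ 2, h[i] = 1 + Σ_k P[i][k]·h[k].
  h[0] = 1 + 1/4·h[0] + 1/4·h[1] + 1/6·h[3]
  h[1] = 1 + 1/12·h[0] + 1/2·h[1] + 1/6·h[3]
  h[3] = 1 + 1/12·h[0] + 1/12·h[1] + 1/3·h[3]
Solving the 3×3 linear system over states ≠ 2 gives exactly h = [108/37, 120/37, 0, 84/37] (h[2] = 0 is the target).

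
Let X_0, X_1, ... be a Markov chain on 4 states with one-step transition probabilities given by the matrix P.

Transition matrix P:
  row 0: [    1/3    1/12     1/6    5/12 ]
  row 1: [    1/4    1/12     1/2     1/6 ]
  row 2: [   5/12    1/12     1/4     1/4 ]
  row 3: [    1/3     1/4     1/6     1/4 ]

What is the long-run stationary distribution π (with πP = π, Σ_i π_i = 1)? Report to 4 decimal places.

π = [0.3415, 0.1326, 0.2301, 0.2959]

Balance equations π_j = Σ_i π_i·P[i][j]:
  π_0 = 1/3·π_0 + 1/4·π_1 + 5/12·π_2 + 1/3·π_3
  π_1 = 1/12·π_0 + 1/12·π_1 + 1/12·π_2 + 1/4·π_3
  π_2 = 1/6·π_0 + 1/2·π_1 + 1/4·π_2 + 1/6·π_3
  normalize: π_0 + π_1 + π_2 + π_3 = 1
Solving the linear system gives exactly π = [659/1930, 128/965, 222/965, 571/1930].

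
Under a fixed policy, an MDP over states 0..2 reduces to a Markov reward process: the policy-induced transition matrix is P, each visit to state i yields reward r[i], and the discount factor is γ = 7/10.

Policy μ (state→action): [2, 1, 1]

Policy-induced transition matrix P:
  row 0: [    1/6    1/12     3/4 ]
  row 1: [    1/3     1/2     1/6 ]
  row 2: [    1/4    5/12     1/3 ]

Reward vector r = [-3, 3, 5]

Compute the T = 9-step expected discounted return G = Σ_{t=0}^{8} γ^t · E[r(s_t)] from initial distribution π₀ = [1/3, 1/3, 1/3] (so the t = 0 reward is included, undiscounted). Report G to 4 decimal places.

t=0: π = [0.3333, 0.3333, 0.3333], E[r] = 1.6667, γ^t·E[r] = 1.666667, running G = 1.666667
t=1: π = [0.2500, 0.3333, 0.4167], E[r] = 2.3333, γ^t·E[r] = 1.633333, running G = 3.300000
t=2: π = [0.2569, 0.3611, 0.3819], E[r] = 2.2222, γ^t·E[r] = 1.088889, running G = 4.388889
t=3: π = [0.2587, 0.3611, 0.3802], E[r] = 2.2083, γ^t·E[r] = 0.757458, running G = 5.146347
t=4: π = [0.2585, 0.3605, 0.3809], E[r] = 2.2106, γ^t·E[r] = 0.530777, running G = 5.677124
t=5: π = [0.2585, 0.3605, 0.3810], E[r] = 2.2109, γ^t·E[r] = 0.371592, running G = 6.048716
t=6: π = [0.2585, 0.3605, 0.3810], E[r] = 2.2109, γ^t·E[r] = 0.260109, running G = 6.308825
t=7: π = [0.2585, 0.3605, 0.3810], E[r] = 2.2109, γ^t·E[r] = 0.182076, running G = 6.490901
t=8: π = [0.2585, 0.3605, 0.3810], E[r] = 2.2109, γ^t·E[r] = 0.127453, running G = 6.618354

G = 6.6184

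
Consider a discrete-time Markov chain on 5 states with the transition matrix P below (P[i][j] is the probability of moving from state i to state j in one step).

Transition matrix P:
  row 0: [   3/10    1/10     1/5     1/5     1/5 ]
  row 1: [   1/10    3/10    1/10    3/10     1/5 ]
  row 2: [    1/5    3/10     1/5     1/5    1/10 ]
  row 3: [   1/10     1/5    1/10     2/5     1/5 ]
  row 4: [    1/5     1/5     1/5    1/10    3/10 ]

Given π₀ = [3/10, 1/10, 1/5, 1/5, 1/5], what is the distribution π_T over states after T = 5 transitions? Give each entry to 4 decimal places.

t=0: π = [0.3000, 0.1000, 0.2000, 0.2000, 0.2000]
t=1: π = [0.2000, 0.2000, 0.1700, 0.2300, 0.2000]
t=2: π = [0.1770, 0.2170, 0.1570, 0.2460, 0.2030]
t=3: π = [0.1714, 0.2197, 0.1537, 0.2506, 0.2046]
t=4: π = [0.1701, 0.2202, 0.1530, 0.2516, 0.2051]
t=5: π = [0.1698, 0.2203, 0.1528, 0.2518, 0.2052]

π = [0.1698, 0.2203, 0.1528, 0.2518, 0.2052]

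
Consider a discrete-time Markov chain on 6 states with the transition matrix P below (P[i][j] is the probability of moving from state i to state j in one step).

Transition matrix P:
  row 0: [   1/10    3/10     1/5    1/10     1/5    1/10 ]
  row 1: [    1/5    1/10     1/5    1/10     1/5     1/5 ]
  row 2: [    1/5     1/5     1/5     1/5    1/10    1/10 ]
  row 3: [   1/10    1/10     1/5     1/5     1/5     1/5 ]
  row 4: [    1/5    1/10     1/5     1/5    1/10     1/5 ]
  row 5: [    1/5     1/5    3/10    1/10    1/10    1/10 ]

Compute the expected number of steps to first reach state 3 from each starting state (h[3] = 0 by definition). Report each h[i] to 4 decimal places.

h = [7.3333, 7.3333, 6.6667, 0.0000, 6.6667, 7.3333]

First-step conditioning: h[3] = 0; for i ≠ 3, h[i] = 1 + Σ_k P[i][k]·h[k].
  h[0] = 1 + 1/10·h[0] + 3/10·h[1] + 1/5·h[2] + 1/5·h[4] + 1/10·h[5]
  h[1] = 1 + 1/5·h[0] + 1/10·h[1] + 1/5·h[2] + 1/5·h[4] + 1/5·h[5]
  h[2] = 1 + 1/5·h[0] + 1/5·h[1] + 1/5·h[2] + 1/10·h[4] + 1/10·h[5]
  h[4] = 1 + 1/5·h[0] + 1/10·h[1] + 1/5·h[2] + 1/10·h[4] + 1/5·h[5]
  h[5] = 1 + 1/5·h[0] + 1/5·h[1] + 3/10·h[2] + 1/10·h[4] + 1/10·h[5]
Solving the 5×5 linear system over states ≠ 3 gives exactly h = [22/3, 22/3, 20/3, 0, 20/3, 22/3] (h[3] = 0 is the target).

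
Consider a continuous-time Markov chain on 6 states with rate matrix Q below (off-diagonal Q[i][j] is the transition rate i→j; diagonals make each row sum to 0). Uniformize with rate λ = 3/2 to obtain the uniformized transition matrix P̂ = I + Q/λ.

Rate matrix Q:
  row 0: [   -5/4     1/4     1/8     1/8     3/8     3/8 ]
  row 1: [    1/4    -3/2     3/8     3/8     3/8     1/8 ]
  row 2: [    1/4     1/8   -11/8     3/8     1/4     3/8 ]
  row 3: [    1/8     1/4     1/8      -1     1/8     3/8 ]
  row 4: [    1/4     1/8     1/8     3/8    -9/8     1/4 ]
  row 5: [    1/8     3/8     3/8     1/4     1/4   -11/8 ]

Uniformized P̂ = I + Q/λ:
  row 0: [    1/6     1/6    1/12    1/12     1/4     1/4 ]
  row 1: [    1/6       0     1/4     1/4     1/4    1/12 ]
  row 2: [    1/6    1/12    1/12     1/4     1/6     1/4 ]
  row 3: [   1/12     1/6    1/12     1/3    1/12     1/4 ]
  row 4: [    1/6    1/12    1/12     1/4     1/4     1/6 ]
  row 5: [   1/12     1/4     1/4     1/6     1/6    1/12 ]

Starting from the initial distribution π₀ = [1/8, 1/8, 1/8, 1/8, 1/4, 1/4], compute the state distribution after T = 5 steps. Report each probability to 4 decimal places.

t=0: π = [0.1250, 0.1250, 0.1250, 0.1250, 0.2500, 0.2500]
t=1: π = [0.1354, 0.1354, 0.1458, 0.2188, 0.1979, 0.1667]
t=2: π = [0.1345, 0.1293, 0.1337, 0.2318, 0.1875, 0.1832]
t=3: π = [0.1321, 0.1336, 0.1354, 0.2316, 0.1850, 0.1823]
t=4: π = [0.1322, 0.1329, 0.1360, 0.2321, 0.1849, 0.1819]
t=5: π = [0.1322, 0.1329, 0.1358, 0.2322, 0.1848, 0.1821]

π = [0.1322, 0.1329, 0.1358, 0.2322, 0.1848, 0.1821]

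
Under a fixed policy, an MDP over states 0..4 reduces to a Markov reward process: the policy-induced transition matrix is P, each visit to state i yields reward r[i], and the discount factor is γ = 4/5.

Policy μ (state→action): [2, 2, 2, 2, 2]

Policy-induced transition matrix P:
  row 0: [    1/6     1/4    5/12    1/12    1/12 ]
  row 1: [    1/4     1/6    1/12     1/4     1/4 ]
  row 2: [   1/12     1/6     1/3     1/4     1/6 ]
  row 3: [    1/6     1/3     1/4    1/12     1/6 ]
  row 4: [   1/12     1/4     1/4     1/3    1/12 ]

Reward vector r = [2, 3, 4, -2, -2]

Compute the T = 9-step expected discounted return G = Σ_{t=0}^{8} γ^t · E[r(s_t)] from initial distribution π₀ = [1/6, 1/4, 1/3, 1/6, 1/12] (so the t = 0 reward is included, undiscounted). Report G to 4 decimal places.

t=0: π = [0.1667, 0.2500, 0.3333, 0.1667, 0.0833], E[r] = 1.9167, γ^t·E[r] = 1.916667, running G = 1.916667
t=1: π = [0.1528, 0.2153, 0.2639, 0.2014, 0.1667], E[r] = 1.2708, γ^t·E[r] = 1.016667, running G = 2.933333
t=2: π = [0.1487, 0.2269, 0.2616, 0.2049, 0.1580], E[r] = 1.2986, γ^t·E[r] = 0.831111, running G = 3.764444
t=3: π = [0.1506, 0.2264, 0.2588, 0.2042, 0.1600], E[r] = 1.2869, γ^t·E[r] = 0.658914, running G = 4.423358
t=4: π = [0.1506, 0.2266, 0.2589, 0.2042, 0.1596], E[r] = 1.2891, γ^t·E[r] = 0.528018, running G = 4.951376
t=5: π = [0.1507, 0.2266, 0.2589, 0.2042, 0.1597], E[r] = 1.2890, γ^t·E[r] = 0.422365, running G = 5.373741
t=6: π = [0.1507, 0.2266, 0.2589, 0.2042, 0.1597], E[r] = 1.2890, γ^t·E[r] = 0.337906, running G = 5.711647
t=7: π = [0.1507, 0.2266, 0.2589, 0.2042, 0.1597], E[r] = 1.2890, γ^t·E[r] = 0.270323, running G = 5.981970
t=8: π = [0.1507, 0.2266, 0.2589, 0.2042, 0.1597], E[r] = 1.2890, γ^t·E[r] = 0.216259, running G = 6.198229

G = 6.1982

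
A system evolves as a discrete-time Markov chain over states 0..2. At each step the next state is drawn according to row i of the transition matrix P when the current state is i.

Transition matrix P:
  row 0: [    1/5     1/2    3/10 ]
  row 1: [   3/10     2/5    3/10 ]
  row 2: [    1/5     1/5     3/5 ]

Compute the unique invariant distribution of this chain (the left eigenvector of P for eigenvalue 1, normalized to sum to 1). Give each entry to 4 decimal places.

π = [0.2338, 0.3377, 0.4286]

Balance equations π_j = Σ_i π_i·P[i][j]:
  π_0 = 1/5·π_0 + 3/10·π_1 + 1/5·π_2
  π_1 = 1/2·π_0 + 2/5·π_1 + 1/5·π_2
  normalize: π_0 + π_1 + π_2 = 1
Solving the linear system gives exactly π = [18/77, 26/77, 3/7].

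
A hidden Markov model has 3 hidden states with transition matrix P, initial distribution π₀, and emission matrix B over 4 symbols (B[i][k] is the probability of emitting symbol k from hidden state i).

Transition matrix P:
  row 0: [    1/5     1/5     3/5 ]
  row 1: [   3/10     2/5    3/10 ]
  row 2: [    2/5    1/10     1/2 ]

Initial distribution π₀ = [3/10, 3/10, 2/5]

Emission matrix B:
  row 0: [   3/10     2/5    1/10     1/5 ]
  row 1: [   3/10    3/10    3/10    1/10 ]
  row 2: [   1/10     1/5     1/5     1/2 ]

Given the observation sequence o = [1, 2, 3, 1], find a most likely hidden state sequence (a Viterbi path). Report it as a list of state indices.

path = [0, 2, 2, 0]

t=0: δ = [1.200e-01, 9.000e-02, 8.000e-02]  (obs o_0=1)
t=1: δ = [3.200e-03, 1.080e-02, 1.440e-02]  ψ = [2, 1, 0]  (obs o_1=2)
t=2: δ = [1.152e-03, 4.320e-04, 3.600e-03]  ψ = [2, 1, 2]  (obs o_2=3)
t=3: δ = [5.760e-04, 1.080e-04, 3.600e-04]  ψ = [2, 2, 2]  (obs o_3=1)
backtrack: best end state = 0; path = [0, 2, 2, 0]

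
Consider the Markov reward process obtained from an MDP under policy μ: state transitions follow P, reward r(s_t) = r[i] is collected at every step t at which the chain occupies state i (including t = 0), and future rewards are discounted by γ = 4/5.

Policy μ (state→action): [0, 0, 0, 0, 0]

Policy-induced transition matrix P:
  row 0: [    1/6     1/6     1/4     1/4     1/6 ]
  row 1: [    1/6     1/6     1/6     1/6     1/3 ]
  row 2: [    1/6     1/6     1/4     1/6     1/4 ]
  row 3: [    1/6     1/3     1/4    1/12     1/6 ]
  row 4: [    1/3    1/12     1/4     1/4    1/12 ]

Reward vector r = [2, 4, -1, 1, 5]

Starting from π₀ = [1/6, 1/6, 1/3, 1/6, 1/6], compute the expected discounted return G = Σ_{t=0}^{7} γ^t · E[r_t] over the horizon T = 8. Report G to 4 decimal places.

t=0: π = [0.1667, 0.1667, 0.3333, 0.1667, 0.1667], E[r] = 1.6667, γ^t·E[r] = 1.666667, running G = 1.666667
t=1: π = [0.1944, 0.1806, 0.2361, 0.1806, 0.2083], E[r] = 2.0972, γ^t·E[r] = 1.677778, running G = 3.344444
t=2: π = [0.2014, 0.1794, 0.2350, 0.1852, 0.1991], E[r] = 2.0660, γ^t·E[r] = 1.322222, running G = 4.666667
t=3: π = [0.1998, 0.1809, 0.2351, 0.1846, 0.1996], E[r] = 2.0708, γ^t·E[r] = 1.060247, running G = 5.726914
t=4: π = [0.1999, 0.1808, 0.2349, 0.1846, 0.1998], E[r] = 2.0716, γ^t·E[r] = 0.848537, running G = 6.575450
t=5: π = [0.2000, 0.1808, 0.2349, 0.1846, 0.1997], E[r] = 2.0714, γ^t·E[r] = 0.678741, running G = 7.254191
t=6: π = [0.2000, 0.1808, 0.2349, 0.1846, 0.1997], E[r] = 2.0714, γ^t·E[r] = 0.542997, running G = 7.797188
t=7: π = [0.2000, 0.1808, 0.2349, 0.1846, 0.1997], E[r] = 2.0714, γ^t·E[r] = 0.434399, running G = 8.231587

G = 8.2316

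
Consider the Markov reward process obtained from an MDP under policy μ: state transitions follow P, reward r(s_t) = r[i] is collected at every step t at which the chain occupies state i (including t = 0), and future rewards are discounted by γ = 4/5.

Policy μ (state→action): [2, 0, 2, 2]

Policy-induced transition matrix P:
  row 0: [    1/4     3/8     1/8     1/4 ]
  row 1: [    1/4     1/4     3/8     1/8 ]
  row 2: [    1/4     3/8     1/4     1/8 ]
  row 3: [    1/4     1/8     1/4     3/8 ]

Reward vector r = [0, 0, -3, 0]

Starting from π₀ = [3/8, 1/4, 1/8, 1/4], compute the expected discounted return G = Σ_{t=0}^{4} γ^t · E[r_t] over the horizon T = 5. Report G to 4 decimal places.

G = -2.1278

t=0: π = [0.3750, 0.2500, 0.1250, 0.2500], E[r] = -0.3750, γ^t·E[r] = -0.375000, running G = -0.375000
t=1: π = [0.2500, 0.2813, 0.2344, 0.2344], E[r] = -0.7031, γ^t·E[r] = -0.562500, running G = -0.937500
t=2: π = [0.2500, 0.2813, 0.2539, 0.2148], E[r] = -0.7617, γ^t·E[r] = -0.487500, running G = -1.425000
t=3: π = [0.2500, 0.2861, 0.2539, 0.2100], E[r] = -0.7617, γ^t·E[r] = -0.390000, running G = -1.815000
t=4: π = [0.2500, 0.2867, 0.2545, 0.2087], E[r] = -0.7635, γ^t·E[r] = -0.312750, running G = -2.127750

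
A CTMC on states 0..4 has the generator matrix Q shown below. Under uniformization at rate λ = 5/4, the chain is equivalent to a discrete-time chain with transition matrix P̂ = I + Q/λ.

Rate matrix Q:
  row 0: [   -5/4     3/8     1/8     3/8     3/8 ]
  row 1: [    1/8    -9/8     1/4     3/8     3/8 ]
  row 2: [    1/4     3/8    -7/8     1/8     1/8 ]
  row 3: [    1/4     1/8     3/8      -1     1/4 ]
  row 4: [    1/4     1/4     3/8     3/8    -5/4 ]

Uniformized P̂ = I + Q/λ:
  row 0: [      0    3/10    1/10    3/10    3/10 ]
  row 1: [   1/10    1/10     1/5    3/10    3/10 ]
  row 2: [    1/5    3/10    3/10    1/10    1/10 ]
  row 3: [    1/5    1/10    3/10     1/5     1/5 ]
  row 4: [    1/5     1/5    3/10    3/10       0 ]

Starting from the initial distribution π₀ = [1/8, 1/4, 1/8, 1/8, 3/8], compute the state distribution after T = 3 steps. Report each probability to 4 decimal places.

π = [0.1503, 0.1984, 0.2503, 0.2274, 0.1738]

t=0: π = [0.1250, 0.2500, 0.1250, 0.1250, 0.3750]
t=1: π = [0.1500, 0.1875, 0.2500, 0.2625, 0.1500]
t=2: π = [0.1513, 0.1950, 0.2513, 0.2238, 0.1788]
t=3: π = [0.1503, 0.1984, 0.2503, 0.2274, 0.1738]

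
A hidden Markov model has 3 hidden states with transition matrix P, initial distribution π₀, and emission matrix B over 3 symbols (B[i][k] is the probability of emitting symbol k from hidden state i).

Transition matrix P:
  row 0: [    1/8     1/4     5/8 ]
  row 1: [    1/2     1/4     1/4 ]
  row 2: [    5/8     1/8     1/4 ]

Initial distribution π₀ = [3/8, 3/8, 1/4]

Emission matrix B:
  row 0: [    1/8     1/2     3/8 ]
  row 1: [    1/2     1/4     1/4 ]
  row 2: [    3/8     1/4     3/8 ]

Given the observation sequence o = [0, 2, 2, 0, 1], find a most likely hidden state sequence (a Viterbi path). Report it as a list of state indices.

path = [1, 2, 0, 2, 0]

t=0: δ = [4.688e-02, 1.875e-01, 9.375e-02]  (obs o_0=0)
t=1: δ = [3.516e-02, 1.172e-02, 1.758e-02]  ψ = [1, 1, 1]  (obs o_1=2)
t=2: δ = [4.120e-03, 2.197e-03, 8.240e-03]  ψ = [2, 0, 0]  (obs o_2=2)
t=3: δ = [6.437e-04, 5.150e-04, 9.656e-04]  ψ = [2, 0, 0]  (obs o_3=0)
t=4: δ = [3.017e-04, 4.023e-05, 1.006e-04]  ψ = [2, 0, 0]  (obs o_4=1)
backtrack: best end state = 0; path = [1, 2, 0, 2, 0]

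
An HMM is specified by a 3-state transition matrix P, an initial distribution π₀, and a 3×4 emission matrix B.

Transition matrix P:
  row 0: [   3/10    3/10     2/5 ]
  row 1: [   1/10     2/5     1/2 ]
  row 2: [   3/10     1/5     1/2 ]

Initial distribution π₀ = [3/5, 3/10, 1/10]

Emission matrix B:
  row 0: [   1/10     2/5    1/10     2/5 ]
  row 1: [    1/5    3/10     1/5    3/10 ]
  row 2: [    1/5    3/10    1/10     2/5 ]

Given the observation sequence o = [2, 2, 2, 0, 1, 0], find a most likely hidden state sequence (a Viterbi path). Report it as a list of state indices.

path = [1, 1, 1, 2, 2, 2]

t=0: δ = [6.000e-02, 6.000e-02, 1.000e-02]  (obs o_0=2)
t=1: δ = [1.800e-03, 4.800e-03, 3.000e-03]  ψ = [0, 1, 1]  (obs o_1=2)
t=2: δ = [9.000e-05, 3.840e-04, 2.400e-04]  ψ = [2, 1, 1]  (obs o_2=2)
t=3: δ = [7.200e-06, 3.072e-05, 3.840e-05]  ψ = [2, 1, 1]  (obs o_3=0)
t=4: δ = [4.608e-06, 3.686e-06, 5.760e-06]  ψ = [2, 1, 2]  (obs o_4=1)
t=5: δ = [1.728e-07, 2.949e-07, 5.760e-07]  ψ = [2, 1, 2]  (obs o_5=0)
backtrack: best end state = 2; path = [1, 1, 1, 2, 2, 2]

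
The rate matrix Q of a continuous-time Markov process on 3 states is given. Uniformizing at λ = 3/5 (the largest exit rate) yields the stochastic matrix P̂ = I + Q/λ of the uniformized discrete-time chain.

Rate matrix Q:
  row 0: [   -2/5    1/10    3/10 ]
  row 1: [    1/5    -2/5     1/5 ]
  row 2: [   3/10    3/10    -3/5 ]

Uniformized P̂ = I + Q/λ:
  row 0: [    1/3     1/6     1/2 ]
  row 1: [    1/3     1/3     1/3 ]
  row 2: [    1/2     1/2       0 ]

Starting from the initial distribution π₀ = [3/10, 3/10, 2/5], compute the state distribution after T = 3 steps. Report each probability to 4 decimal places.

t=0: π = [0.3000, 0.3000, 0.4000]
t=1: π = [0.4000, 0.3500, 0.2500]
t=2: π = [0.3750, 0.3083, 0.3167]
t=3: π = [0.3861, 0.3236, 0.2903]

π = [0.3861, 0.3236, 0.2903]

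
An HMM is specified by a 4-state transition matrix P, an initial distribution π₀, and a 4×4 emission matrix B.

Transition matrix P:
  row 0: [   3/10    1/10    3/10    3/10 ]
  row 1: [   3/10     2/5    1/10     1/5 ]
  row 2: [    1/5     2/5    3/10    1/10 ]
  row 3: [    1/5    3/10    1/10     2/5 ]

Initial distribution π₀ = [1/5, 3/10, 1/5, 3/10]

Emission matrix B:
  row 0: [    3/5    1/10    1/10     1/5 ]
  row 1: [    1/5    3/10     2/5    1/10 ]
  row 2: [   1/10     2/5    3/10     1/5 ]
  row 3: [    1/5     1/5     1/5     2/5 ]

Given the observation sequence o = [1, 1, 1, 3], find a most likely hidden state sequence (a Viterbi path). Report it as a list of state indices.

t=0: δ = [2.000e-02, 9.000e-02, 8.000e-02, 6.000e-02]  (obs o_0=1)
t=1: δ = [2.700e-03, 1.080e-02, 9.600e-03, 4.800e-03]  ψ = [1, 1, 2, 3]  (obs o_1=1)
t=2: δ = [3.240e-04, 1.296e-03, 1.152e-03, 4.320e-04]  ψ = [1, 1, 2, 1]  (obs o_2=1)
t=3: δ = [7.776e-05, 5.184e-05, 6.912e-05, 1.037e-04]  ψ = [1, 1, 2, 1]  (obs o_3=3)
backtrack: best end state = 3; path = [1, 1, 1, 3]

path = [1, 1, 1, 3]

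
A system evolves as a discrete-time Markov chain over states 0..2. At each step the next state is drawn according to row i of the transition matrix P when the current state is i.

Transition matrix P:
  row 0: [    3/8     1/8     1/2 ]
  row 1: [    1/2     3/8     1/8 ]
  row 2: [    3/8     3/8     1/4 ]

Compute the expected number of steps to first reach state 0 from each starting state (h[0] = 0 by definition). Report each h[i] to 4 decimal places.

h = [0.0000, 2.0741, 2.3704]

First-step conditioning: h[0] = 0; for i ≠ 0, h[i] = 1 + Σ_k P[i][k]·h[k].
  h[1] = 1 + 3/8·h[1] + 1/8·h[2]
  h[2] = 1 + 3/8·h[1] + 1/4·h[2]
Solving the 2×2 linear system over states ≠ 0 gives exactly h = [0, 56/27, 64/27] (h[0] = 0 is the target).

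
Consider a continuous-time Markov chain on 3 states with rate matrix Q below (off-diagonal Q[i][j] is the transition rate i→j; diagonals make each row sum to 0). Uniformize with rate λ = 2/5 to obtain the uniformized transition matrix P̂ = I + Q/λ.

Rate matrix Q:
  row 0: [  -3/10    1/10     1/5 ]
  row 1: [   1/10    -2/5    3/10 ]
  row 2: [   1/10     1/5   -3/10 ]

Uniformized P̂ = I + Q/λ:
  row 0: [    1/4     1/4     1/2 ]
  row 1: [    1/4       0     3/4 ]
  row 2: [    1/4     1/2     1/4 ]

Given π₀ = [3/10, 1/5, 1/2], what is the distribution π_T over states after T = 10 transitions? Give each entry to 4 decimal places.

π = [0.2500, 0.2916, 0.4584]

t=0: π = [0.3000, 0.2000, 0.5000]
t=1: π = [0.2500, 0.3250, 0.4250]
t=2: π = [0.2500, 0.2750, 0.4750]
t=3: π = [0.2500, 0.3000, 0.4500]
t=4: π = [0.2500, 0.2875, 0.4625]
t=5: π = [0.2500, 0.2938, 0.4563]
t=6: π = [0.2500, 0.2906, 0.4594]
t=7: π = [0.2500, 0.2922, 0.4578]
t=8: π = [0.2500, 0.2914, 0.4586]
t=9: π = [0.2500, 0.2918, 0.4582]
t=10: π = [0.2500, 0.2916, 0.4584]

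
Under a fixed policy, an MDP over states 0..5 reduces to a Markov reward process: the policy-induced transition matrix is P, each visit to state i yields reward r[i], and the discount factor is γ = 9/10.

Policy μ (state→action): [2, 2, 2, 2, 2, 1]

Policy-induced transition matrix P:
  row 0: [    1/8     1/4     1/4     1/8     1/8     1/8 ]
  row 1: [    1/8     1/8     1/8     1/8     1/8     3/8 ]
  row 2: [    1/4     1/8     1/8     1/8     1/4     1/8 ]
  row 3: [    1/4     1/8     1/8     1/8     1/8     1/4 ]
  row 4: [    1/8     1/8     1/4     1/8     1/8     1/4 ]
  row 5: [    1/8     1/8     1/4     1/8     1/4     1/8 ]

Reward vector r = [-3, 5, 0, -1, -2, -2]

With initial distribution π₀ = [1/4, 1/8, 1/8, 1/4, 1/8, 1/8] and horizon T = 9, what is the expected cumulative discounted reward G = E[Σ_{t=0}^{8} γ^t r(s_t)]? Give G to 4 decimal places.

t=0: π = [0.2500, 0.1250, 0.1250, 0.2500, 0.1250, 0.1250], E[r] = -0.8750, γ^t·E[r] = -0.875000, running G = -0.875000
t=1: π = [0.1719, 0.1563, 0.1875, 0.1250, 0.1563, 0.2031], E[r] = -0.5781, γ^t·E[r] = -0.520313, running G = -1.395313
t=2: π = [0.1641, 0.1465, 0.1914, 0.1250, 0.1738, 0.1992], E[r] = -0.6309, γ^t·E[r] = -0.510996, running G = -1.906309
t=3: π = [0.1646, 0.1455, 0.1921, 0.1250, 0.1738, 0.1990], E[r] = -0.6367, γ^t·E[r] = -0.464168, running G = -2.370477
t=4: π = [0.1646, 0.1456, 0.1922, 0.1250, 0.1739, 0.1987], E[r] = -0.6363, γ^t·E[r] = -0.417491, running G = -2.787967
t=5: π = [0.1646, 0.1456, 0.1922, 0.1250, 0.1739, 0.1988], E[r] = -0.6363, γ^t·E[r] = -0.375710, running G = -3.163678
t=6: π = [0.1646, 0.1456, 0.1922, 0.1250, 0.1739, 0.1988], E[r] = -0.6363, γ^t·E[r] = -0.338137, running G = -3.501814
t=7: π = [0.1646, 0.1456, 0.1922, 0.1250, 0.1739, 0.1988], E[r] = -0.6363, γ^t·E[r] = -0.304324, running G = -3.806138
t=8: π = [0.1646, 0.1456, 0.1922, 0.1250, 0.1739, 0.1988], E[r] = -0.6363, γ^t·E[r] = -0.273891, running G = -4.080029

G = -4.0800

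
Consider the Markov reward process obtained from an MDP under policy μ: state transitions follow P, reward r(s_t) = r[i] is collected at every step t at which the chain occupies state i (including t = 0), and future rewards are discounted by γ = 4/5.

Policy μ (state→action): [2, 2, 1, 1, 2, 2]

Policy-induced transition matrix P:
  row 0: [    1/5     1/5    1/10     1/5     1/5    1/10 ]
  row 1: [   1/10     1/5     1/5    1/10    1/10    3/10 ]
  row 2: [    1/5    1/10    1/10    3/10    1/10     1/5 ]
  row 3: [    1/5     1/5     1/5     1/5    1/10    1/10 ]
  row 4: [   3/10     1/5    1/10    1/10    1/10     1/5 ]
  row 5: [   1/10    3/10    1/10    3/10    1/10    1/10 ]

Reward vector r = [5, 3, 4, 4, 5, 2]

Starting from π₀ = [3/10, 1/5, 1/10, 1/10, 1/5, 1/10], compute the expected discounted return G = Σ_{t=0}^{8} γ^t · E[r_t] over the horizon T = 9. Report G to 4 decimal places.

t=0: π = [0.3000, 0.2000, 0.1000, 0.1000, 0.2000, 0.1000], E[r] = 4.1000, γ^t·E[r] = 4.100000, running G = 4.100000
t=1: π = [0.1900, 0.2000, 0.1300, 0.1800, 0.1300, 0.1700], E[r] = 3.7800, γ^t·E[r] = 3.024000, running G = 7.124000
t=2: π = [0.1760, 0.2040, 0.1380, 0.1970, 0.1190, 0.1660], E[r] = 3.7590, γ^t·E[r] = 2.405760, running G = 9.529760
t=3: π = [0.1749, 0.2028, 0.1401, 0.1981, 0.1176, 0.1665], E[r] = 3.7567, γ^t·E[r] = 1.923430, running G = 11.453190
t=4: π = [0.1748, 0.2026, 0.1401, 0.1986, 0.1175, 0.1663], E[r] = 3.7570, γ^t·E[r] = 1.538875, running G = 12.992066
t=5: π = [0.1749, 0.2026, 0.1401, 0.1986, 0.1175, 0.1663], E[r] = 3.7571, γ^t·E[r] = 1.231139, running G = 14.223205
t=6: π = [0.1749, 0.2026, 0.1401, 0.1986, 0.1175, 0.1663], E[r] = 3.7572, γ^t·E[r] = 0.984916, running G = 15.208121
t=7: π = [0.1749, 0.2026, 0.1401, 0.1986, 0.1175, 0.1663], E[r] = 3.7572, γ^t·E[r] = 0.787933, running G = 15.996054
t=8: π = [0.1749, 0.2026, 0.1401, 0.1986, 0.1175, 0.1663], E[r] = 3.7572, γ^t·E[r] = 0.630347, running G = 16.626401

G = 16.6264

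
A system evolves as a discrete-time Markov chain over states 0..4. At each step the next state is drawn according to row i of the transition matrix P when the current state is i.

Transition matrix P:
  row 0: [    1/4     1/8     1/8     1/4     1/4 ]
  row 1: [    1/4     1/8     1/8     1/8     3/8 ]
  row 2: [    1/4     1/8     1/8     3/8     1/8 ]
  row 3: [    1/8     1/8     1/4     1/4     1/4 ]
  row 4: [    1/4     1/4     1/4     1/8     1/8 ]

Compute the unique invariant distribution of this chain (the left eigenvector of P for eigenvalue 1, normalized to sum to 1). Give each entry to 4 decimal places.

Balance equations π_j = Σ_i π_i·P[i][j]:
  π_0 = 1/4·π_0 + 1/4·π_1 + 1/4·π_2 + 1/8·π_3 + 1/4·π_4
  π_1 = 1/8·π_0 + 1/8·π_1 + 1/8·π_2 + 1/8·π_3 + 1/4·π_4
  π_2 = 1/8·π_0 + 1/8·π_1 + 1/8·π_2 + 1/4·π_3 + 1/4·π_4
  π_3 = 1/4·π_0 + 1/8·π_1 + 3/8·π_2 + 1/4·π_3 + 1/8·π_4
  normalize: π_0 + π_1 + π_2 + π_3 + π_4 = 1
Solving the linear system gives exactly π = [251/1132, 345/2264, 409/2264, 64/283, 62/283].

π = [0.2217, 0.1524, 0.1807, 0.2261, 0.2191]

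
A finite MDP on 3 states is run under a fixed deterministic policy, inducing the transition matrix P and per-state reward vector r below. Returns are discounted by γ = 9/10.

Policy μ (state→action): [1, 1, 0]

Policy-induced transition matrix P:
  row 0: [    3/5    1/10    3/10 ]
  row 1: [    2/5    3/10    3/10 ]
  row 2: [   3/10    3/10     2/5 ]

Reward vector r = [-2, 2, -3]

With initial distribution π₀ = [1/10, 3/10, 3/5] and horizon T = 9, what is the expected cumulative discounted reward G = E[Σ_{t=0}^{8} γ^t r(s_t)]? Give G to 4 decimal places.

t=0: π = [0.1000, 0.3000, 0.6000], E[r] = -1.4000, γ^t·E[r] = -1.400000, running G = -1.400000
t=1: π = [0.3600, 0.2800, 0.3600], E[r] = -1.2400, γ^t·E[r] = -1.116000, running G = -2.516000
t=2: π = [0.4360, 0.2280, 0.3360], E[r] = -1.4240, γ^t·E[r] = -1.153440, running G = -3.669440
t=3: π = [0.4536, 0.2128, 0.3336], E[r] = -1.4824, γ^t·E[r] = -1.080670, running G = -4.750110
t=4: π = [0.4574, 0.2093, 0.3334], E[r] = -1.4962, γ^t·E[r] = -0.981683, running G = -5.731793
t=5: π = [0.4581, 0.2085, 0.3333], E[r] = -1.4992, γ^t·E[r] = -0.885277, running G = -6.617069
t=6: π = [0.4583, 0.2084, 0.3333], E[r] = -1.4998, γ^t·E[r] = -0.797078, running G = -7.414147
t=7: π = [0.4583, 0.2083, 0.3333], E[r] = -1.5000, γ^t·E[r] = -0.717430, running G = -8.131577
t=8: π = [0.4583, 0.2083, 0.3333], E[r] = -1.5000, γ^t·E[r] = -0.645698, running G = -8.777275

G = -8.7773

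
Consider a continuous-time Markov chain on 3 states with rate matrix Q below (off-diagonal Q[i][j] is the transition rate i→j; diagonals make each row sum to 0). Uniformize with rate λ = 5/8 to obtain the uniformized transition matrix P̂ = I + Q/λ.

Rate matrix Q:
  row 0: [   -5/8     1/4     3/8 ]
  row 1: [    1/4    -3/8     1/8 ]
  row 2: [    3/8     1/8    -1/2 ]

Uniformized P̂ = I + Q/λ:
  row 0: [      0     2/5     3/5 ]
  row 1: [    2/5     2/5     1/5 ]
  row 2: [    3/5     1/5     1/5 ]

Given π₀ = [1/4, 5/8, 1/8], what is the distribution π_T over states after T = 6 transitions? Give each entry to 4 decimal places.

t=0: π = [0.2500, 0.6250, 0.1250]
t=1: π = [0.3250, 0.3750, 0.3000]
t=2: π = [0.3300, 0.3400, 0.3300]
t=3: π = [0.3340, 0.3340, 0.3320]
t=4: π = [0.3328, 0.3336, 0.3336]
t=5: π = [0.3336, 0.3333, 0.3331]
t=6: π = [0.3332, 0.3334, 0.3334]

π = [0.3332, 0.3334, 0.3334]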